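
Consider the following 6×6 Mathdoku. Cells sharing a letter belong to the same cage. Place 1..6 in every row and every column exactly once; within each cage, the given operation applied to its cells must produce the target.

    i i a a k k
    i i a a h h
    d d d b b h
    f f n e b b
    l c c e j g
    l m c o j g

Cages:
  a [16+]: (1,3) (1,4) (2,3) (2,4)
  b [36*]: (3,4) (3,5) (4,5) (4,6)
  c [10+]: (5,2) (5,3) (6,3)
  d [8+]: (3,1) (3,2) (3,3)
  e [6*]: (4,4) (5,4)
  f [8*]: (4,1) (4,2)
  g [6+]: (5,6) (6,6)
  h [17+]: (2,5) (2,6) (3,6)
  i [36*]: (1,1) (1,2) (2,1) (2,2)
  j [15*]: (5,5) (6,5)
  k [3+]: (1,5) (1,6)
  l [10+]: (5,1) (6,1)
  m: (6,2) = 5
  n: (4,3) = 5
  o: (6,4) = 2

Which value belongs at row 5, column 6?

2

Cage h needs sum 17, so (2,5) = 6.
Cage h needs sum 17, so (2,6) = 5.
Cage h needs sum 17, leaving (3,6) = 6.
N is a freebie, so (4,3) = 5.
Cage m is a single given cell, which forces (6,2) = 5.
Cage o is given, so (6,4) = 2.
Row 6 already has 5; hence (6,5) = 3.
The 4 cells of cage b must have product 36; hence (3,4) = 3.
Cage b has product 36, which forces (4,6) = 3.
Column 5 now contains 3, leaving (5,5) = 5.
The two cells of cage g must have sum 6, which forces (5,6) = 2.
Cage g needs two cells with sum 6, which forces (6,6) = 4.
Cage k's pair has sum 3, which forces (1,5) = 2.
Column 6 already has 2, so (1,6) = 1.
Cage d has sum 8; hence (3,1) = 5.
Cage l needs two cells with sum 10, so (5,1) = 4.
4 is placed in row 6, leaving (6,1) = 6.
Row 6 already has 6, so (6,3) = 1.
Column 1 already has 6, which forces (1,1) = 3.
Cage d needs sum 8, leaving (3,2) = 1.
Column 3 already has 1, leaving (3,3) = 2.
Row 3 now contains 1; hence (3,5) = 4.
Column 1 already has 4; hence (4,1) = 2.
Cage f needs two cells with product 8, which forces (4,2) = 4.
4 is placed in column 5, which forces (4,5) = 1.
Column 2 now contains 4, leaving (1,2) = 6.
6 is placed in row 1, leaving (1,3) = 4.
The 4 cells of cage a must have sum 16, which forces (1,4) = 5.
2 is placed in column 1, which forces (2,1) = 1.
The 4 cells of cage i must have product 36, leaving (2,2) = 2.
Column 3 now contains 4, which forces (2,3) = 3.
Row 2 already has 1, which forces (2,4) = 4.
Row 4 already has 1, leaving (4,4) = 6.
6 is placed in column 2, which forces (5,2) = 3.
Column 3 already has 3, which forces (5,3) = 6.
Cage e needs two cells with product 6; hence (5,4) = 1.
Completed grid: 3 6 4 5 2 1 / 1 2 3 4 6 5 / 5 1 2 3 4 6 / 2 4 5 6 1 3 / 4 3 6 1 5 2 / 6 5 1 2 3 4.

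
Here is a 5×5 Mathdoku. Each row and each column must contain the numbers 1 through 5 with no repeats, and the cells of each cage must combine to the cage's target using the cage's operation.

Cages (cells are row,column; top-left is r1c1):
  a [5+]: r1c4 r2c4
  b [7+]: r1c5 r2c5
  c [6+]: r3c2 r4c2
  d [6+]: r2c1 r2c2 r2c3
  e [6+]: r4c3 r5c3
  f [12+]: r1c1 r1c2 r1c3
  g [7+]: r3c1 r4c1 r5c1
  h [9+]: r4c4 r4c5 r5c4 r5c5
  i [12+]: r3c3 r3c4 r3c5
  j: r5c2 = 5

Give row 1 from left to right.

Cage j is a single given cell, leaving r5c2 = 5.
Row 1 needs a 1, and only r1c4 is open for it.
Cage a needs two cells with sum 5, leaving r2c4 = 4.
Row 1 needs a 2, and only r1c5 is open for it.
Cage b's pair has sum 7, so r2c5 = 5.
In row 3, 1 can only go at r3c1, so r3c1 = 1.
Row 3 needs a 2, and only r3c2 is open for it.
2 is placed in column 2, which forces r4c2 = 4.
Column 2 already has 4, so r1c2 = 3.
Column 2 already has 3, which forces r2c2 = 1.
Row 4 already has 4, which forces r4c1 = 2.
Row 4 already has 2; hence r4c3 = 5.
Row 4 already has 2, leaving r4c4 = 3.
3 is placed in row 4; hence r4c5 = 1.
The 3 cells of cage g must have sum 7, which forces r5c1 = 4.
4 is placed in row 5, leaving r5c3 = 1.
Column 4 now contains 3, leaving r5c4 = 2.
Column 5 now contains 1; hence r5c5 = 3.
Column 1 already has 4, which forces r1c1 = 5.
Column 3 now contains 5, which forces r1c3 = 4.
2 is placed in column 1, so r2c1 = 3.
Cage d needs sum 6, which forces r2c3 = 2.
Cage i has sum 12, so r3c3 = 3.
Column 4 now contains 3, so r3c4 = 5.
Column 5 already has 3; hence r3c5 = 4.
Completed grid: 5 3 4 1 2 / 3 1 2 4 5 / 1 2 3 5 4 / 2 4 5 3 1 / 4 5 1 2 3.

5 3 4 1 2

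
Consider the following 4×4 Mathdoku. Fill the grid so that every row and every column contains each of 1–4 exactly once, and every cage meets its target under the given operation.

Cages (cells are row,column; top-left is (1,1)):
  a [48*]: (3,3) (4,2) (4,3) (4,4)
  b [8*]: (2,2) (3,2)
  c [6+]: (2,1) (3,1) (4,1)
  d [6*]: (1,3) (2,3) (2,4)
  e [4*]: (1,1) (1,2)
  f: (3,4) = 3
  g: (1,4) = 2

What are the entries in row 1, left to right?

4 1 3 2

Cage g is a single given cell, leaving (1,4) = 2.
Cage f is a single given cell, which forces (3,4) = 3.
Cage d needs product 6, leaving (1,3) = 3.
Cage d needs product 6; hence (2,3) = 2.
Column 4 already has 3; hence (2,4) = 1.
Column 3 now contains 2, which forces (3,3) = 4.
Column 3 now contains 3, leaving (4,3) = 1.
Column 4 now contains 1, so (4,4) = 4.
1 is placed in row 2, leaving (2,1) = 3.
Row 2 already has 2, leaving (2,2) = 4.
Cage c needs sum 6, which forces (3,1) = 1.
4 is placed in row 3, leaving (3,2) = 2.
Cage c needs sum 6, which forces (4,1) = 2.
Cage a has product 48, leaving (4,2) = 3.
1 is placed in column 1, so (1,1) = 4.
Column 2 now contains 4, which forces (1,2) = 1.
Filled in: 4 1 3 2 / 3 4 2 1 / 1 2 4 3 / 2 3 1 4.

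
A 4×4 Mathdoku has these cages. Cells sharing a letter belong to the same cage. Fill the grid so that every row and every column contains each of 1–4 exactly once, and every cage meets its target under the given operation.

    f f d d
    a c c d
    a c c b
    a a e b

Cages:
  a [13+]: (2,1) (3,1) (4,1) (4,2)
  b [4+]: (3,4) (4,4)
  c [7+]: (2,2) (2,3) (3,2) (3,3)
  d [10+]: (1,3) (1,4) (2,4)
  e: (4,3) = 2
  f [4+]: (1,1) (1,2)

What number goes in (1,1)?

1

Cage a needs sum 13, leaving (4,2) = 4.
E is a freebie, so (4,3) = 2.
Row 4 now contains 2; hence (4,1) = 3.
Row 4 now contains 3, so (4,4) = 1.
3 is placed in column 1, leaving (1,1) = 1.
Cage f needs two cells with sum 4, leaving (1,2) = 3.
Row 1 now contains 3, which forces (1,3) = 4.
Row 1 already has 4, leaving (1,4) = 2.
Column 4 now contains 1; hence (3,4) = 3.
Cage c has sum 7, which forces (2,2) = 1.
Cage c has sum 7, so (2,3) = 3.
3 is placed in column 4, leaving (2,4) = 4.
Cage c needs sum 7, so (3,2) = 2.
Row 3 now contains 3; hence (3,3) = 1.
Row 2 now contains 4, leaving (2,1) = 2.
Row 3 already has 2, leaving (3,1) = 4.
Completed grid: 1 3 4 2 / 2 1 3 4 / 4 2 1 3 / 3 4 2 1.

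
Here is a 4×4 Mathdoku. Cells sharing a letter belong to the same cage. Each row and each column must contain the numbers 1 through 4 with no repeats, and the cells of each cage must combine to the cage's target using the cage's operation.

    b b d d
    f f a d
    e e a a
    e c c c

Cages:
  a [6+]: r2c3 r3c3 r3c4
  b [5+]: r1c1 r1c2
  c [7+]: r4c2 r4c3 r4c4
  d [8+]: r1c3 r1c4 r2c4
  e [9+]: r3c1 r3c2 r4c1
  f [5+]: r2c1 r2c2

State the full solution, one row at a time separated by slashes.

The only place for 3 in row 4 is r4c1.
The 3 cells of cage a must have sum 6, so r2c3 = 2.
The only place for 3 in row 2 is r2c4.
Cage a has sum 6; hence r3c3 = 3.
3 is placed in column 4, leaving r3c4 = 1.
The 3 cells of cage d must have sum 8; hence r1c3 = 1.
Cage d needs sum 8; hence r1c4 = 4.
Column 3 already has 1; hence r4c3 = 4.
Column 4 now contains 4, leaving r4c4 = 2.
4 is placed in row 1, so r1c1 = 2.
4 is placed in row 1, which forces r1c2 = 3.
Column 1 already has 2, leaving r3c1 = 4.
Row 3 now contains 4, so r3c2 = 2.
Row 4 now contains 2, which forces r4c2 = 1.
Column 1 already has 4, so r2c1 = 1.
1 is placed in column 2, so r2c2 = 4.

2 3 1 4 / 1 4 2 3 / 4 2 3 1 / 3 1 4 2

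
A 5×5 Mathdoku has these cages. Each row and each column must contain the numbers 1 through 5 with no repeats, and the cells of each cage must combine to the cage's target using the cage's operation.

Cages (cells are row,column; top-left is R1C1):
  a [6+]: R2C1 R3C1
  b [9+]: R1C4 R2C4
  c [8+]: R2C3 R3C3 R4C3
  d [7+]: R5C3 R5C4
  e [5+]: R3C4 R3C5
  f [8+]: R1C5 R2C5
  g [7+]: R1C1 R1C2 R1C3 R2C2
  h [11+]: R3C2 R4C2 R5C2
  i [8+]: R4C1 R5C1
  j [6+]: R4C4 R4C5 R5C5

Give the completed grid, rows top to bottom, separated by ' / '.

Cage g has sum 7, leaving R2C2 = 1.
Row 1 needs a 4, and only R1C4 is open for it.
Column 4 now contains 4; hence R2C4 = 5.
Row 2 already has 5; hence R2C5 = 3.
3 is placed in column 5, so R1C5 = 5.
Row 5 needs a 1, and only R5C5 is open for it.
In column 1, 1 can only go at R1C1, so R1C1 = 1.
In column 2, 3 can only go at R1C2, so R1C2 = 3.
Row 1 already has 3, so R1C3 = 2.
Column 3 already has 2; hence R2C3 = 4.
4 is placed in column 3, so R5C3 = 5.
Row 2 now contains 4, so R2C1 = 2.
The two cells of cage a must have sum 6, which forces R3C1 = 4.
Row 3 now contains 4, so R3C5 = 2.
Cage i's pair has sum 8, so R4C1 = 5.
Column 5 already has 2, which forces R4C5 = 4.
5 is placed in row 5, so R5C1 = 3.
Cage d's pair has sum 7, leaving R5C4 = 2.
Row 3 now contains 2; hence R3C2 = 5.
Cage e's pair has sum 5, leaving R3C4 = 3.
4 is placed in row 4, leaving R4C2 = 2.
Cage j has sum 6, which forces R4C4 = 1.
Row 5 now contains 2, leaving R5C2 = 4.
Row 3 already has 3, which forces R3C3 = 1.
Row 4 already has 1, leaving R4C3 = 3.

1 3 2 4 5 / 2 1 4 5 3 / 4 5 1 3 2 / 5 2 3 1 4 / 3 4 5 2 1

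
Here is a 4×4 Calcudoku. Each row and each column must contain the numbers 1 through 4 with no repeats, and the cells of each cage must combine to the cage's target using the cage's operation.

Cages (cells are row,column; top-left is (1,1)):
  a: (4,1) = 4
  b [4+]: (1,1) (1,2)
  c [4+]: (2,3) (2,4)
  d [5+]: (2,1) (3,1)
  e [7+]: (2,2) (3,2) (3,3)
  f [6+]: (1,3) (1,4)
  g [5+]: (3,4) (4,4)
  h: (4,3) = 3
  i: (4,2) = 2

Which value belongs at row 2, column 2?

Cage a is given; hence (4,1) = 4.
Cage i is a single given cell, so (4,2) = 2.
Cage h is a single given cell, so (4,3) = 3.
3 is placed in row 4; hence (4,4) = 1.
Column 3 already has 3; hence (2,3) = 1.
Column 4 now contains 1, which forces (2,4) = 3.
The 3 cells of cage e must have sum 7; hence (3,3) = 2.
Cage g needs two cells with sum 5, leaving (3,4) = 4.
Column 3 already has 2, leaving (1,3) = 4.
Column 4 already has 4; hence (1,4) = 2.
Row 2 already has 3, leaving (2,1) = 2.
Row 2 now contains 1; hence (2,2) = 4.
2 is placed in row 3, which forces (3,1) = 3.
Row 3 now contains 4, so (3,2) = 1.
3 is placed in column 1; hence (1,1) = 1.
Column 2 already has 1, which forces (1,2) = 3.
Filled in: 1 3 4 2 / 2 4 1 3 / 3 1 2 4 / 4 2 3 1.

4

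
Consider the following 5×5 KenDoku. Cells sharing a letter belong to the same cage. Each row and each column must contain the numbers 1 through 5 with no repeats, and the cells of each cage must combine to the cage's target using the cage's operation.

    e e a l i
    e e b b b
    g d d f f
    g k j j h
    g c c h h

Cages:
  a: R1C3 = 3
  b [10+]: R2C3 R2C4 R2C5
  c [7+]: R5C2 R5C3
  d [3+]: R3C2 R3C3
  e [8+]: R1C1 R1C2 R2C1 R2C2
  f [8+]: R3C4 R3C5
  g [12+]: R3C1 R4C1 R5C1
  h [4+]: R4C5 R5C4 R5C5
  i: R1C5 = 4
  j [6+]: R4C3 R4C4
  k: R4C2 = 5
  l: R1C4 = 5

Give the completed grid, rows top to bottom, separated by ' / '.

A is a freebie, leaving R1C3 = 3.
Cage l is given, which forces R1C4 = 5.
I is a freebie, which forces R1C5 = 4.
Column 4 already has 5, which forces R3C4 = 3.
3 is placed in row 3; hence R3C5 = 5.
Cage k is given, leaving R4C2 = 5.
Cage h needs sum 4, so R4C5 = 1.
Cage h needs sum 4, so R5C4 = 1.
The 3 cells of cage h must have sum 4; hence R5C5 = 2.
Cage b needs sum 10, which forces R2C3 = 5.
Cage b needs sum 10, leaving R2C4 = 2.
Column 5 already has 2, leaving R2C5 = 3.
5 is placed in row 3; hence R3C1 = 4.
Cage g needs sum 12, which forces R4C1 = 3.
Column 4 now contains 2; hence R4C4 = 4.
The 3 cells of cage g must have sum 12, which forces R5C1 = 5.
Cage c needs two cells with sum 7, so R5C2 = 3.
Cage c needs two cells with sum 7, leaving R5C3 = 4.
Cage e needs sum 8, which forces R1C1 = 2.
Cage e needs sum 8, leaving R1C2 = 1.
4 is placed in column 1, leaving R2C1 = 1.
Cage e needs sum 8; hence R2C2 = 4.
Column 2 now contains 1, which forces R3C2 = 2.
Row 3 now contains 2; hence R3C3 = 1.
Row 4 now contains 4, leaving R4C3 = 2.

2 1 3 5 4 / 1 4 5 2 3 / 4 2 1 3 5 / 3 5 2 4 1 / 5 3 4 1 2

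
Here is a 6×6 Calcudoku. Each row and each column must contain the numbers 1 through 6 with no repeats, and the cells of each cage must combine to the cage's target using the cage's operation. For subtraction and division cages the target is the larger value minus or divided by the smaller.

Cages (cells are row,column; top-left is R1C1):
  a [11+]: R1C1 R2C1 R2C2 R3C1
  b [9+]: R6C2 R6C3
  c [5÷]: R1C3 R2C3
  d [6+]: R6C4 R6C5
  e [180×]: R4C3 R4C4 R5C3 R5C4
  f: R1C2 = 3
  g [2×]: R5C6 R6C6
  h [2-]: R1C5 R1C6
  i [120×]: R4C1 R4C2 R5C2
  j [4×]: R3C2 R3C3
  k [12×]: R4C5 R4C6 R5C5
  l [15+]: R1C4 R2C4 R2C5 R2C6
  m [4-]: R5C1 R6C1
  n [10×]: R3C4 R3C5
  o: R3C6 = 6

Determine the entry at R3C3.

4

Cage f is given, leaving R1C2 = 3.
Cage o is a single given cell, leaving R3C6 = 6.
Row 3 needs a 3, and only R3C1 is open for it.
The only place for 3 in row 6 is R6C3.
Cage b's pair has sum 9; hence R6C2 = 6.
The 3 cells of cage i must have product 120, so R4C1 = 6.
In column 1, 4 can only go at R2C1, so R2C1 = 4.
Cage a has sum 11; hence R1C1 = 2.
Row 1 already has 2, which forces R1C6 = 4.
Cage a has sum 11; hence R2C2 = 2.
Row 1 already has 4, so R1C5 = 6.
Cage l has sum 15, which forces R2C4 = 6.
Cage e needs product 180, so R5C3 = 6.
The only place for 1 in column 2 is R3C2.
Row 3 already has 1, so R3C3 = 4.
The only place for 2 in column 3 is R4C3.
In row 5, 2 can only go at R5C6, so R5C6 = 2.
Column 6 already has 2, which forces R6C6 = 1.
Column 6 already has 1, which forces R4C6 = 3.
The two cells of cage m must have difference 4, which forces R5C1 = 1.
Row 5 now contains 1, which forces R5C5 = 4.
Row 6 now contains 1, which forces R6C1 = 5.
4 is placed in column 5; hence R6C5 = 2.
Cage l needs sum 15; hence R1C4 = 1.
Cage l needs sum 15, so R2C5 = 3.
3 is placed in column 6, which forces R2C6 = 5.
Cage n's pair has product 10; hence R3C4 = 2.
Column 5 now contains 2, which forces R3C5 = 5.
Cage i has product 120, leaving R4C2 = 4.
3 is placed in row 4; hence R4C4 = 5.
4 is placed in column 5, which forces R4C5 = 1.
4 is placed in row 5; hence R5C2 = 5.
The 4 cells of cage e must have product 180, so R5C4 = 3.
Row 6 now contains 2, which forces R6C4 = 4.
Row 1 now contains 1; hence R1C3 = 5.
5 is placed in row 2; hence R2C3 = 1.
Completed grid: 2 3 5 1 6 4 / 4 2 1 6 3 5 / 3 1 4 2 5 6 / 6 4 2 5 1 3 / 1 5 6 3 4 2 / 5 6 3 4 2 1.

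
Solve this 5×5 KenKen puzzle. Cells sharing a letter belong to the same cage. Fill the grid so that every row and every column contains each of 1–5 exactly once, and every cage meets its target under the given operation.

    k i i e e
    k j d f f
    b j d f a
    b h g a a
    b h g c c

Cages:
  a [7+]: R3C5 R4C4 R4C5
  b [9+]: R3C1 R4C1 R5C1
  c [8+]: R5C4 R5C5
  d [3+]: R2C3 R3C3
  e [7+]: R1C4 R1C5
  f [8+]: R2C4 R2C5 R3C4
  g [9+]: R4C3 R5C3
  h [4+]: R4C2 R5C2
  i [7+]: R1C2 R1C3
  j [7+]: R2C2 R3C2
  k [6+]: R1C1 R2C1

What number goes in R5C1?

2

The only place for 1 in row 1 is R1C1.
Cage k's pair has sum 6, leaving R2C1 = 5.
The only place for 1 in row 5 is R5C2.
Column 2 now contains 1, leaving R4C2 = 3.
Cage j needs two cells with sum 7; hence R2C2 = 2.
Row 2 now contains 2, which forces R2C3 = 1.
Cage j needs two cells with sum 7, so R3C2 = 5.
Column 3 already has 1, which forces R3C3 = 2.
Column 2 now contains 5, which forces R1C2 = 4.
The two cells of cage i must have sum 7; hence R1C3 = 3.
Cage f needs sum 8, so R3C4 = 1.
Row 3 already has 1; hence R3C5 = 4.
The 3 cells of cage f must have sum 8, leaving R2C4 = 4.
4 is placed in column 5, so R2C5 = 3.
Row 3 now contains 4, so R3C1 = 3.
The 3 cells of cage a must have sum 7, so R4C4 = 2.
Cage a needs sum 7; hence R4C5 = 1.
3 is placed in column 5; hence R5C5 = 5.
2 is placed in column 4, which forces R1C4 = 5.
5 is placed in column 5, which forces R1C5 = 2.
Row 4 now contains 2, leaving R4C1 = 4.
Cage g's pair has sum 9; hence R4C3 = 5.
Cage b needs sum 9, which forces R5C1 = 2.
Row 5 already has 5, so R5C3 = 4.
Row 5 already has 5, leaving R5C4 = 3.
The full grid is 1 4 3 5 2 / 5 2 1 4 3 / 3 5 2 1 4 / 4 3 5 2 1 / 2 1 4 3 5.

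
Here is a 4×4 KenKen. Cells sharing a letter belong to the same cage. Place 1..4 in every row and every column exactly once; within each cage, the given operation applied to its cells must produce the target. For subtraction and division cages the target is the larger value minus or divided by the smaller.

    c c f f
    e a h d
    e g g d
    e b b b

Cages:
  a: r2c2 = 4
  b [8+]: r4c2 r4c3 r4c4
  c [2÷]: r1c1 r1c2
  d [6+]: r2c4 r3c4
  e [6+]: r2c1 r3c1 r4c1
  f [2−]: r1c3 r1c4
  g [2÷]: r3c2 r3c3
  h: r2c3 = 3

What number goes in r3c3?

Cage a is a single given cell, leaving r2c2 = 4.
Cage h is given, so r2c3 = 3.
Row 2 now contains 4, so r2c4 = 2.
Column 4 already has 2, leaving r3c4 = 4.
The two cells of cage f must have difference 2, which forces r1c3 = 1.
Cage f's pair has difference 2, so r1c4 = 3.
Row 2 already has 2, which forces r2c1 = 1.
1 is placed in column 3; hence r3c3 = 2.
The 3 cells of cage b must have sum 8, leaving r4c3 = 4.
3 is placed in column 4, leaving r4c4 = 1.
Cage c's pair has quotient 2; hence r1c1 = 4.
Row 1 now contains 1, leaving r1c2 = 2.
2 is placed in row 3; hence r3c1 = 3.
2 is placed in row 3; hence r3c2 = 1.
Cage e has sum 6, so r4c1 = 2.
1 is placed in row 4; hence r4c2 = 3.
Filled in: 4 2 1 3 / 1 4 3 2 / 3 1 2 4 / 2 3 4 1.

2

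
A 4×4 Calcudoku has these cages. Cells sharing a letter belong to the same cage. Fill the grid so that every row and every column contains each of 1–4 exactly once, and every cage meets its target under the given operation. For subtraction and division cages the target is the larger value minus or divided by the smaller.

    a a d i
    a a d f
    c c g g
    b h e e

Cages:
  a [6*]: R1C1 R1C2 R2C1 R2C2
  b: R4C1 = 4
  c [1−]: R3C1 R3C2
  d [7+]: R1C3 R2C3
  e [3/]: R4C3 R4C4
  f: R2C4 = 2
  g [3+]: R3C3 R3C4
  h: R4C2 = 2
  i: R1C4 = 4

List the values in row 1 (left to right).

2 1 3 4

Cage i is given, leaving R1C4 = 4.
Cage f is a single given cell, leaving R2C4 = 2.
Column 4 now contains 2, leaving R3C4 = 1.
B is a freebie, leaving R4C1 = 4.
Cage h is a single given cell, so R4C2 = 2.
Column 4 already has 1, which forces R4C4 = 3.
The 4 cells of cage a must have product 6, leaving R1C1 = 2.
Cage a needs product 6, which forces R1C2 = 1.
4 is placed in row 1; hence R1C3 = 3.
The 4 cells of cage a must have product 6; hence R2C1 = 1.
The 4 cells of cage a must have product 6, leaving R2C2 = 3.
The two cells of cage d must have sum 7, leaving R2C3 = 4.
Column 1 now contains 2, so R3C1 = 3.
3 is placed in column 2, which forces R3C2 = 4.
1 is placed in row 3; hence R3C3 = 2.
Row 4 already has 3, which forces R4C3 = 1.
Completed grid: 2 1 3 4 / 1 3 4 2 / 3 4 2 1 / 4 2 1 3.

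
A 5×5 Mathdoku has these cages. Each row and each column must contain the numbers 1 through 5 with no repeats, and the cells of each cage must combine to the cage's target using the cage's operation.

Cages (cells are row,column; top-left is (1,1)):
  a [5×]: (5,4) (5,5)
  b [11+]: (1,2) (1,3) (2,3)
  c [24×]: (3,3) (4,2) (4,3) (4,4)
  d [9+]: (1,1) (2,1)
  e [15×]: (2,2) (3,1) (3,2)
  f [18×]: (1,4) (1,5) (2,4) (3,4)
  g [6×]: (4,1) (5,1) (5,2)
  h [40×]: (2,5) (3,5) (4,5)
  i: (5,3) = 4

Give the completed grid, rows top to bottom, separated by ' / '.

5 4 2 1 3 / 4 1 5 3 2 / 3 5 1 2 4 / 1 2 3 4 5 / 2 3 4 5 1

The 4 cells of cage f must have product 18; hence (1,5) = 3.
Cage i is given, which forces (5,3) = 4.
Row 3 needs a 4, and only (3,5) is open for it.
Row 2 needs a 4, and only (2,1) is open for it.
4 is placed in column 1, leaving (1,1) = 5.
5 is placed in row 1, leaving (1,2) = 4.
Cage b needs sum 11, so (1,3) = 2.
Row 1 already has 2; hence (1,4) = 1.
The 3 cells of cage b must have sum 11, so (2,3) = 5.
Row 2 already has 5, leaving (2,5) = 2.
Cage c needs product 24, so (4,4) = 4.
Column 5 already has 2, leaving (4,5) = 5.
1 is placed in column 4, which forces (5,4) = 5.
Column 5 already has 5, which forces (5,5) = 1.
Row 2 already has 2; hence (2,4) = 3.
Cage e needs product 15, so (3,2) = 5.
Cage f needs product 18, which forces (3,4) = 2.
The 3 cells of cage g must have product 6, leaving (4,1) = 1.
Cage c needs product 24, leaving (4,2) = 2.
Row 4 already has 1, which forces (4,3) = 3.
Column 2 already has 2; hence (5,2) = 3.
Row 2 already has 3, leaving (2,2) = 1.
1 is placed in column 1, which forces (3,1) = 3.
3 is placed in column 3; hence (3,3) = 1.
Row 5 now contains 3; hence (5,1) = 2.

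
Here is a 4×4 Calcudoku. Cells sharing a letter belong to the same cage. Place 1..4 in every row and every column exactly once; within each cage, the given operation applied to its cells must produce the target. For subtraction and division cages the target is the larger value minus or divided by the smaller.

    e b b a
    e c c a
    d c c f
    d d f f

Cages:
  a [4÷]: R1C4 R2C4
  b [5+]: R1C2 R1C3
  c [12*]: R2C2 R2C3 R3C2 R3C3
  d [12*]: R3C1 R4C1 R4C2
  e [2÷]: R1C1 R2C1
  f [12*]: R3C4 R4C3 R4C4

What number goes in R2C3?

1

Column 4 needs a 2, and only R3C4 is open for it.
Cage f has product 12, so R4C3 = 2.
Cage f has product 12, which forces R4C4 = 3.
Cage d needs product 12; hence R3C1 = 3.
The only place for 3 in row 1 is R1C3.
Cage b needs two cells with sum 5, leaving R1C2 = 2.
Cage c has product 12; hence R2C2 = 3.
Column 3 now contains 3, which forces R2C3 = 1.
Row 2 already has 1; hence R2C4 = 4.
Cage c has product 12, leaving R3C2 = 1.
Cage c needs product 12, so R3C3 = 4.
Column 2 now contains 1, which forces R4C2 = 4.
Column 4 already has 4, leaving R1C4 = 1.
4 is placed in row 2, leaving R2C1 = 2.
4 is placed in row 4; hence R4C1 = 1.
1 is placed in row 1, which forces R1C1 = 4.
Completed grid: 4 2 3 1 / 2 3 1 4 / 3 1 4 2 / 1 4 2 3.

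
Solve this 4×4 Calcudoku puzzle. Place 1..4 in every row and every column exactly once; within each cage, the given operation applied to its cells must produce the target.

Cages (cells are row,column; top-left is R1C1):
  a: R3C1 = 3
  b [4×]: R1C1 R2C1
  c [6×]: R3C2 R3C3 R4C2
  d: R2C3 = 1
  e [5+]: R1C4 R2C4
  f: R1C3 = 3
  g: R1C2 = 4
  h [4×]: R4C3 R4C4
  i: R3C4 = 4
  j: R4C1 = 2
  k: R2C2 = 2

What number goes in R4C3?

4

G is a freebie, which forces R1C2 = 4.
F is a freebie, leaving R1C3 = 3.
K is a freebie, leaving R2C2 = 2.
Cage d is given, so R2C3 = 1.
Cage a is given; hence R3C1 = 3.
Row 3 now contains 3, so R3C2 = 1.
Column 3 now contains 1, which forces R3C3 = 2.
Cage i is given, leaving R3C4 = 4.
Cage j is a single given cell, so R4C1 = 2.
1 is placed in column 2; hence R4C2 = 3.
Column 3 now contains 1, leaving R4C3 = 4.
Column 4 now contains 4; hence R4C4 = 1.
Row 1 already has 4, which forces R1C1 = 1.
Column 4 already has 1, so R1C4 = 2.
Row 2 already has 1, so R2C1 = 4.
Column 4 now contains 4; hence R2C4 = 3.
Filled in: 1 4 3 2 / 4 2 1 3 / 3 1 2 4 / 2 3 4 1.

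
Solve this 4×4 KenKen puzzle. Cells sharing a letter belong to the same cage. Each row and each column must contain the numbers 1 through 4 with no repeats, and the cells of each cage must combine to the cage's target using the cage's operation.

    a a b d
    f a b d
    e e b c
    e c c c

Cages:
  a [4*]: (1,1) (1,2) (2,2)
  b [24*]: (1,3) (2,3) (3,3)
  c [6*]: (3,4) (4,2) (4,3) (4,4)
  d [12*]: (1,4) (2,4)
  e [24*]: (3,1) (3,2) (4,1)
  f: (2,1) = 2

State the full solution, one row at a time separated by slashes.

Cage f is given, leaving (2,1) = 2.
Row 2 already has 2, leaving (2,2) = 1.
Cage c has product 6, so (3,4) = 1.
2 is placed in column 1, leaving (1,1) = 1.
Column 2 now contains 1, so (1,2) = 4.
Row 1 already has 4, leaving (1,4) = 3.
3 is placed in column 4, which forces (2,4) = 4.
The 3 cells of cage e must have product 24, leaving (3,2) = 2.
Column 2 now contains 2, which forces (4,2) = 3.
The 4 cells of cage c must have product 6; hence (4,3) = 1.
3 is placed in column 4, so (4,4) = 2.
Row 1 now contains 3, so (1,3) = 2.
Row 2 already has 4, which forces (2,3) = 3.
Cage e needs product 24; hence (3,1) = 3.
The 3 cells of cage b must have product 24, leaving (3,3) = 4.
Row 4 already has 3, which forces (4,1) = 4.

1 4 2 3 / 2 1 3 4 / 3 2 4 1 / 4 3 1 2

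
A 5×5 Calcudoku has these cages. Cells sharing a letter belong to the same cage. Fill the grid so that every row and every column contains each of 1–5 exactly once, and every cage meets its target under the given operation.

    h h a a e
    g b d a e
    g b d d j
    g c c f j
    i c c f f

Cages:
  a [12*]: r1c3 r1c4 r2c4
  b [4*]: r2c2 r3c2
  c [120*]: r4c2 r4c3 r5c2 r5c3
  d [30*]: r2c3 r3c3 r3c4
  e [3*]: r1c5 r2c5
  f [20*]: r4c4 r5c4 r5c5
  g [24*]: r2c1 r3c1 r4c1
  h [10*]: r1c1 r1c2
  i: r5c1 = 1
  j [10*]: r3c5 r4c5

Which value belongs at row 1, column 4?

4

Cage i is a single given cell, which forces r5c1 = 1.
In row 2, 5 can only go at r2c3, so r2c3 = 5.
The only place for 1 in row 3 is r3c2.
1 is placed in column 2, which forces r2c2 = 4.
In row 3, 4 can only go at r3c1, so r3c1 = 4.
In row 3, 5 can only go at r3c5, so r3c5 = 5.
Column 5 now contains 5, which forces r4c5 = 2.
Cage f needs product 20, which forces r5c4 = 5.
Column 5 already has 2; hence r5c5 = 4.
Cage g needs product 24, leaving r2c1 = 2.
2 is placed in row 4; hence r4c1 = 3.
The 4 cells of cage c must have product 120, which forces r4c2 = 5.
Cage c needs product 120, leaving r4c3 = 4.
2 is placed in row 4, leaving r4c4 = 1.
Column 1 now contains 2, so r1c1 = 5.
5 is placed in column 2, which forces r1c2 = 2.
Cage a has product 12, leaving r1c3 = 1.
Cage a needs product 12, which forces r1c4 = 4.
1 is placed in row 1; hence r1c5 = 3.
1 is placed in column 4, which forces r2c4 = 3.
Column 5 now contains 3; hence r2c5 = 1.
Column 4 already has 3, leaving r3c4 = 2.
2 is placed in column 2, which forces r5c2 = 3.
Row 5 already has 3, so r5c3 = 2.
Row 3 already has 2, which forces r3c3 = 3.
The full grid is 5 2 1 4 3 / 2 4 5 3 1 / 4 1 3 2 5 / 3 5 4 1 2 / 1 3 2 5 4.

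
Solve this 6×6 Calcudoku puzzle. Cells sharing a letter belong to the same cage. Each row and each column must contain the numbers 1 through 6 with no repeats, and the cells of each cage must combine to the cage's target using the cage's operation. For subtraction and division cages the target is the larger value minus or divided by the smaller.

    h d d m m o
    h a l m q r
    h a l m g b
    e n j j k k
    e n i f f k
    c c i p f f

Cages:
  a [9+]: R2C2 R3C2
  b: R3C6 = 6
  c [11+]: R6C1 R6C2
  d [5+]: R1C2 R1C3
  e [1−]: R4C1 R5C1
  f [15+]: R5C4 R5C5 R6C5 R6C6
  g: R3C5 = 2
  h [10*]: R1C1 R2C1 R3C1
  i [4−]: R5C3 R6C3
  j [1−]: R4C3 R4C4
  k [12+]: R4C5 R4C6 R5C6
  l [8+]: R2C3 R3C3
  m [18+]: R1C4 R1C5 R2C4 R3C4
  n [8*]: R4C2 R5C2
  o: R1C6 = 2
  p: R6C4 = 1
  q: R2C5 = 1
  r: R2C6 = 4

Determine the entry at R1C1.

O is a freebie, so R1C6 = 2.
Q is a freebie; hence R2C5 = 1.
Cage r is a single given cell, which forces R2C6 = 4.
Cage g is a single given cell; hence R3C5 = 2.
Cage b is a single given cell; hence R3C6 = 6.
P is a freebie, so R6C4 = 1.
The 3 cells of cage h must have product 10; hence R2C1 = 2.
The only place for 1 in row 3 is R3C1.
1 is placed in column 1, leaving R1C1 = 5.
Column 1 already has 5, leaving R6C1 = 6.
6 is placed in row 6, leaving R6C2 = 5.
Row 6 already has 5, so R6C3 = 2.
Row 6 already has 5, which forces R6C6 = 3.
Column 2 already has 5; hence R2C2 = 6.
Cage a's pair has sum 9, which forces R3C2 = 3.
Row 3 now contains 3, leaving R3C3 = 5.
5 is placed in row 3, so R3C4 = 4.
Cage k needs sum 12, which forces R4C5 = 6.
The two cells of cage i must have difference 4, leaving R5C3 = 6.
Row 6 now contains 3, leaving R6C5 = 4.
Cage m needs sum 18; hence R1C4 = 6.
Column 5 already has 4, so R1C5 = 3.
Column 3 now contains 5, which forces R2C3 = 3.
Cage m needs sum 18, so R2C4 = 5.
Column 4 now contains 5; hence R5C4 = 3.
Column 5 already has 3; hence R5C5 = 5.
Row 5 already has 5, leaving R5C6 = 1.
Cage e needs two cells with difference 1; hence R4C1 = 3.
The two cells of cage j must have difference 1; hence R4C3 = 1.
Column 4 already has 3, leaving R4C4 = 2.
1 is placed in column 6, which forces R4C6 = 5.
Row 5 now contains 3, leaving R5C1 = 4.
Row 5 now contains 4, which forces R5C2 = 2.
Cage d needs two cells with sum 5, leaving R1C2 = 1.
Column 3 already has 1; hence R1C3 = 4.
Row 4 now contains 2, leaving R4C2 = 4.
Filled in: 5 1 4 6 3 2 / 2 6 3 5 1 4 / 1 3 5 4 2 6 / 3 4 1 2 6 5 / 4 2 6 3 5 1 / 6 5 2 1 4 3.

5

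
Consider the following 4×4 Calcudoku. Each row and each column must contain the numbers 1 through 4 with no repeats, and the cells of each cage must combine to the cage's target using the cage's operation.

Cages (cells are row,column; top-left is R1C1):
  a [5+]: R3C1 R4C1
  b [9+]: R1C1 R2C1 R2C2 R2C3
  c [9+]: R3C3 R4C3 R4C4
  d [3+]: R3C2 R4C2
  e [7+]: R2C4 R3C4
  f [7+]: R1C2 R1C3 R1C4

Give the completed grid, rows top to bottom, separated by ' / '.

3 4 2 1 / 2 3 1 4 / 1 2 4 3 / 4 1 3 2

In row 1, 3 can only go at R1C1, so R1C1 = 3.
The only place for 4 in row 2 is R2C4.
Column 4 already has 4, which forces R3C4 = 3.
Column 4 already has 3; hence R4C4 = 2.
2 is placed in column 4, which forces R1C4 = 1.
The two cells of cage d must have sum 3, leaving R3C2 = 2.
The 3 cells of cage c must have sum 9, which forces R3C3 = 4.
Row 4 now contains 2, which forces R4C2 = 1.
Cage c has sum 9, leaving R4C3 = 3.
Column 2 already has 2; hence R1C2 = 4.
Column 3 already has 4, leaving R1C3 = 2.
Column 2 now contains 1, leaving R2C2 = 3.
Column 3 now contains 2, so R2C3 = 1.
Row 3 now contains 4, which forces R3C1 = 1.
1 is placed in row 4, which forces R4C1 = 4.
Row 2 now contains 1, so R2C1 = 2.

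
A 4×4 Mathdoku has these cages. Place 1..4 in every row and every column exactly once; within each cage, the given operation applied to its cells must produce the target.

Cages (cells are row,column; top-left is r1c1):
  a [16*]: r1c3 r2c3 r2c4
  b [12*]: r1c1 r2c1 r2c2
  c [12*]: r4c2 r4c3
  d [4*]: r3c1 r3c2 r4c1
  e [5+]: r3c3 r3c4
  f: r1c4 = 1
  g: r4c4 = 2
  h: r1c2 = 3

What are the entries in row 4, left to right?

H is a freebie; hence r1c2 = 3.
Cage f is a single given cell, leaving r1c4 = 1.
Column 2 now contains 3; hence r4c2 = 4.
Row 4 now contains 4; hence r4c3 = 3.
Cage g is given; hence r4c4 = 2.
Cage a has product 16, leaving r1c3 = 4.
The 3 cells of cage b must have product 12, which forces r2c1 = 3.
Cage a needs product 16, which forces r2c3 = 1.
2 is placed in column 4, so r2c4 = 4.
Cage d has product 4; hence r3c1 = 4.
Cage d has product 4, which forces r3c2 = 1.
1 is placed in column 3, which forces r3c3 = 2.
Column 4 now contains 4, which forces r3c4 = 3.
Row 4 already has 2, which forces r4c1 = 1.
Row 1 already has 4, which forces r1c1 = 2.
1 is placed in row 2, which forces r2c2 = 2.
Completed grid: 2 3 4 1 / 3 2 1 4 / 4 1 2 3 / 1 4 3 2.

1 4 3 2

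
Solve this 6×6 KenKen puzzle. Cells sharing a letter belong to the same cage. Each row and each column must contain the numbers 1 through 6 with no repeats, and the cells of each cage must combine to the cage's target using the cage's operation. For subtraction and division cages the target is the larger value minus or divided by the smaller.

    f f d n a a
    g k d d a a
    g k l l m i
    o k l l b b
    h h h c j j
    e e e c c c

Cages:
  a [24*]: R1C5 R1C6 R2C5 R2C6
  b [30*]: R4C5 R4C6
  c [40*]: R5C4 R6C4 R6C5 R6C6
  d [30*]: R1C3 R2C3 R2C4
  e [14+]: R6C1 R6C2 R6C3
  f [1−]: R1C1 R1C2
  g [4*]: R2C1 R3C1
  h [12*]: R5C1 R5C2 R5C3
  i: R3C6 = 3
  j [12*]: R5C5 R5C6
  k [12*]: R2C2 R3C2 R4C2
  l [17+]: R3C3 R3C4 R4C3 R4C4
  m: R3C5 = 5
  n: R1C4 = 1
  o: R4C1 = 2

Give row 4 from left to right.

Cage n is given, so R1C4 = 1.
Cage m is given, leaving R3C5 = 5.
I is a freebie, leaving R3C6 = 3.
O is a freebie, which forces R4C1 = 2.
Column 5 already has 5, so R4C5 = 6.
Row 4 now contains 6; hence R4C6 = 5.
In row 3, 2 can only go at R3C2, so R3C2 = 2.
The 3 cells of cage k must have product 12, leaving R2C2 = 6.
The 3 cells of cage k must have product 12, leaving R4C2 = 1.
The only place for 1 in row 3 is R3C1.
Column 1 now contains 1; hence R2C1 = 4.
Column 1 now contains 4, which forces R5C1 = 3.
3 is placed in row 5, so R5C2 = 4.
Cage h has product 12, leaving R5C3 = 1.
3 is placed in row 5; hence R5C5 = 2.
Row 5 now contains 4, so R5C6 = 6.
The two cells of cage f must have difference 1, so R1C1 = 6.
Cage f's pair has difference 1, so R1C2 = 5.
Row 5 now contains 2, which forces R5C4 = 5.
6 is placed in column 1; hence R6C1 = 5.
Column 2 now contains 5, which forces R6C2 = 3.
Row 6 already has 3, which forces R6C3 = 6.
Cage d has product 30, so R2C3 = 5.
6 is placed in column 3, so R3C3 = 4.
Cage l has sum 17; hence R3C4 = 6.
Cage l has sum 17, which forces R4C3 = 3.
Cage l has sum 17, leaving R4C4 = 4.
Column 4 already has 4, which forces R6C4 = 2.
Column 3 now contains 3, which forces R1C3 = 2.
Row 1 now contains 2, leaving R1C6 = 4.
Column 4 already has 2, which forces R2C4 = 3.
Row 2 now contains 3; hence R2C5 = 1.
1 is placed in row 2, so R2C6 = 2.
Column 5 now contains 1, which forces R6C5 = 4.
4 is placed in column 6, which forces R6C6 = 1.
4 is placed in row 1, which forces R1C5 = 3.
Filled in: 6 5 2 1 3 4 / 4 6 5 3 1 2 / 1 2 4 6 5 3 / 2 1 3 4 6 5 / 3 4 1 5 2 6 / 5 3 6 2 4 1.

2 1 3 4 6 5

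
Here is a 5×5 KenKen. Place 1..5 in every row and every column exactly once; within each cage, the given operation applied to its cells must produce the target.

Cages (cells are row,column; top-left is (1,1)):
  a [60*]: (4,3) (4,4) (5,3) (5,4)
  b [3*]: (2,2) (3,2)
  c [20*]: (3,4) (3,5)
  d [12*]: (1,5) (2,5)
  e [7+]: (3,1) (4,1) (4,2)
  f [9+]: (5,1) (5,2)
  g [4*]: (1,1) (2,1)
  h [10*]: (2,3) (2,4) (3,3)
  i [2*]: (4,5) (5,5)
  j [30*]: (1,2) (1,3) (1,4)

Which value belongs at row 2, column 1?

4

The only place for 1 in row 1 is (1,1).
1 is placed in column 1, so (2,1) = 4.
4 is placed in row 2, which forces (2,5) = 3.
Column 1 now contains 4, so (3,1) = 2.
Column 1 now contains 2, so (4,1) = 3.
Column 1 now contains 4, leaving (5,1) = 5.
Row 5 already has 5, leaving (5,2) = 4.
Column 5 already has 3, so (1,5) = 4.
3 is placed in row 2, leaving (2,2) = 1.
Cage b needs two cells with product 3, so (3,2) = 3.
4 is placed in column 5, which forces (3,5) = 5.
Cage e has sum 7; hence (4,2) = 2.
Row 4 now contains 2; hence (4,5) = 1.
1 is placed in column 5, so (5,5) = 2.
Column 2 already has 2, which forces (1,2) = 5.
Row 3 now contains 5, so (3,3) = 1.
Row 3 now contains 5; hence (3,4) = 4.
4 is placed in column 4, leaving (4,4) = 5.
1 is placed in column 3; hence (5,3) = 3.
3 is placed in row 5, which forces (5,4) = 1.
Column 3 now contains 3, which forces (1,3) = 2.
Cage j has product 30; hence (1,4) = 3.
Cage h needs product 10, leaving (2,3) = 5.
5 is placed in column 4, leaving (2,4) = 2.
Row 4 now contains 5, leaving (4,3) = 4.
Filled in: 1 5 2 3 4 / 4 1 5 2 3 / 2 3 1 4 5 / 3 2 4 5 1 / 5 4 3 1 2.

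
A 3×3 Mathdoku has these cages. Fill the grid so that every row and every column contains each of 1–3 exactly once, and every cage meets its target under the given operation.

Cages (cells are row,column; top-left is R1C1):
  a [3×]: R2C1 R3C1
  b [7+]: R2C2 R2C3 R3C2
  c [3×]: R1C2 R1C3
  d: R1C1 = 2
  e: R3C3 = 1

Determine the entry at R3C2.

2

Cage d is a single given cell, so R1C1 = 2.
Cage e is a single given cell, leaving R3C3 = 1.
Cage c's pair has product 3, which forces R1C2 = 1.
1 is placed in column 3, which forces R1C3 = 3.
Cage a's pair has product 3, which forces R2C1 = 1.
1 is placed in column 2, leaving R2C2 = 3.
3 is placed in column 3, which forces R2C3 = 2.
Row 3 already has 1, which forces R3C1 = 3.
3 is placed in column 2, leaving R3C2 = 2.
Completed grid: 2 1 3 / 1 3 2 / 3 2 1.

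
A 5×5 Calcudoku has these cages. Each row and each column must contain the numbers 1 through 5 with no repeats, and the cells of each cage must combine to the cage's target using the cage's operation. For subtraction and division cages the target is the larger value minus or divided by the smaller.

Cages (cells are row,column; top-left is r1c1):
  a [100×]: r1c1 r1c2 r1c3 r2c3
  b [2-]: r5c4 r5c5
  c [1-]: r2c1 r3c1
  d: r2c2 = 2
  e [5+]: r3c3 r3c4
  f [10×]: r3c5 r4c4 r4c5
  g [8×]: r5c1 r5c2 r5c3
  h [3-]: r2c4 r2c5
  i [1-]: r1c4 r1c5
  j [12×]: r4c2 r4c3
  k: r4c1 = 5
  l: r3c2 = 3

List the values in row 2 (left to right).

3 2 5 1 4

Cage d is a single given cell, so r2c2 = 2.
Cage a has product 100; hence r2c3 = 5.
Cage l is given, which forces r3c2 = 3.
K is a freebie, which forces r4c1 = 5.
Column 2 now contains 3, leaving r4c2 = 4.
4 is placed in row 4, leaving r4c3 = 3.
Column 2 already has 4; hence r5c2 = 1.
Column 2 already has 1; hence r1c2 = 5.
Cage f needs product 10, which forces r3c5 = 5.
Row 2 needs a 3, and only r2c1 is open for it.
The only place for 2 in row 3 is r3c1.
Column 1 now contains 2, so r5c1 = 4.
Cage g needs product 8; hence r5c3 = 2.
2 is placed in row 5, which forces r5c4 = 5.
2 is placed in row 5; hence r5c5 = 3.
Column 1 already has 4; hence r1c1 = 1.
Cage a has product 100, which forces r1c3 = 4.
4 is placed in row 1, leaving r1c5 = 2.
Column 3 already has 4, so r3c3 = 1.
1 is placed in row 3, so r3c4 = 4.
Column 5 already has 2, leaving r4c5 = 1.
2 is placed in row 1, so r1c4 = 3.
Column 4 already has 4; hence r2c4 = 1.
Column 5 already has 1; hence r2c5 = 4.
1 is placed in row 4; hence r4c4 = 2.
Filled in: 1 5 4 3 2 / 3 2 5 1 4 / 2 3 1 4 5 / 5 4 3 2 1 / 4 1 2 5 3.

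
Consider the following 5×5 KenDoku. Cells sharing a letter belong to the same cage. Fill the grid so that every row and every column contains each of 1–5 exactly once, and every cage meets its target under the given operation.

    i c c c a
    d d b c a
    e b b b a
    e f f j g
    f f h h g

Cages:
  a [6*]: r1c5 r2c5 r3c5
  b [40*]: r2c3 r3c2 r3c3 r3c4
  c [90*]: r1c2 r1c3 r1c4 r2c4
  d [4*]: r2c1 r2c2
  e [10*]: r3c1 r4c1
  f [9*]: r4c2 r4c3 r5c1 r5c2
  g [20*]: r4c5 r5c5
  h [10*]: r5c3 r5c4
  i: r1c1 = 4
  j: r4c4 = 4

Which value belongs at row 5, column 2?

I is a freebie; hence r1c1 = 4.
4 is placed in column 1, so r2c1 = 1.
Row 2 now contains 1, which forces r2c2 = 4.
Cage c has product 90, which forces r2c4 = 3.
3 is placed in row 2, which forces r2c5 = 2.
Cage j is a single given cell, leaving r4c4 = 4.
Row 4 already has 4, so r4c5 = 5.
1 is placed in column 1, so r5c1 = 3.
Row 5 already has 3, which forces r5c2 = 1.
Column 5 already has 5, leaving r5c5 = 4.
Row 2 already has 2, so r2c3 = 5.
Cage e's pair has product 10; hence r3c1 = 5.
The 4 cells of cage b must have product 40, which forces r3c2 = 2.
The 4 cells of cage b must have product 40; hence r3c3 = 4.
The 4 cells of cage b must have product 40, leaving r3c4 = 1.
1 is placed in row 3, which forces r3c5 = 3.
Row 4 now contains 5, leaving r4c1 = 2.
Column 2 already has 1, leaving r4c2 = 3.
Cage f needs product 9; hence r4c3 = 1.
Column 3 now contains 5, leaving r5c3 = 2.
2 is placed in row 5, leaving r5c4 = 5.
Column 2 now contains 3, leaving r1c2 = 5.
2 is placed in column 3, so r1c3 = 3.
Column 4 already has 5, which forces r1c4 = 2.
Column 5 now contains 3, which forces r1c5 = 1.
Completed grid: 4 5 3 2 1 / 1 4 5 3 2 / 5 2 4 1 3 / 2 3 1 4 5 / 3 1 2 5 4.

1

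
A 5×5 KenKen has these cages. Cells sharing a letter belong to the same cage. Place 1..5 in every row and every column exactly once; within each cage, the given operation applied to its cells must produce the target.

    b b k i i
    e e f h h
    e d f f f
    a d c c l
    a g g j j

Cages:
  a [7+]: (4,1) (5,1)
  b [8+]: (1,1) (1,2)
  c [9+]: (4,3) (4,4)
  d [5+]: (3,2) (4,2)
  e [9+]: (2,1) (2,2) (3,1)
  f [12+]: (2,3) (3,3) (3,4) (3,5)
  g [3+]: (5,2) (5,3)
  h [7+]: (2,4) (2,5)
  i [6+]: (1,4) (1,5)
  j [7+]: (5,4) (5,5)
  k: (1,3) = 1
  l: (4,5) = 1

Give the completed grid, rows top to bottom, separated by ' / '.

K is a freebie, so (1,3) = 1.
Cage l is given; hence (4,5) = 1.
1 is placed in column 3, which forces (5,3) = 2.
Row 5 now contains 2, so (5,2) = 1.
In row 2, 1 can only go at (2,1), so (2,1) = 1.
In row 3, 1 can only go at (3,4), so (3,4) = 1.
The only place for 5 in row 5 is (5,1).
Column 1 already has 5, which forces (1,1) = 3.
Cage b needs two cells with sum 8; hence (1,2) = 5.
Column 2 now contains 5, leaving (2,2) = 4.
Column 1 already has 3, leaving (3,1) = 4.
The two cells of cage a must have sum 7, which forces (4,1) = 2.
Row 4 now contains 2, so (4,2) = 3.
The 4 cells of cage f must have sum 12, leaving (2,3) = 3.
Column 2 now contains 3, so (3,2) = 2.
The 4 cells of cage f must have sum 12, which forces (3,3) = 5.
Cage f has sum 12, leaving (3,5) = 3.
Column 3 now contains 5, which forces (4,3) = 4.
Row 4 already has 4, which forces (4,4) = 5.
Column 5 already has 3, so (5,5) = 4.
The two cells of cage i must have sum 6, leaving (1,4) = 4.
Column 5 already has 4; hence (1,5) = 2.
5 is placed in column 4; hence (2,4) = 2.
Cage h's pair has sum 7, which forces (2,5) = 5.
Row 5 already has 4, leaving (5,4) = 3.

3 5 1 4 2 / 1 4 3 2 5 / 4 2 5 1 3 / 2 3 4 5 1 / 5 1 2 3 4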